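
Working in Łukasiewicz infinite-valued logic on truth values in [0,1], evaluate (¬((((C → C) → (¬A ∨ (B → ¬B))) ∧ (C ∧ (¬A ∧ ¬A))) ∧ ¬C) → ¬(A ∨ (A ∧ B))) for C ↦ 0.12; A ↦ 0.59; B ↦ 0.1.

0.53

(C → C): min(1, 1 − 0.12 + 0.12) = 1
¬A: Łukasiewicz ¬ gives 1 − 0.59 = 0.41
¬B: Łukasiewicz ¬ gives 1 − 0.1 = 0.9
(B → ¬B): min(1, 1 − 0.1 + 0.9) = 1
(¬A ∨ (B → ¬B)) = max(0.41, 1) = 1
((C → C) → (¬A ∨ (B → ¬B))): min(1, 1 − 1 + 1) = 1
¬A: Łukasiewicz ¬ gives 1 − 0.59 = 0.41
¬A: Łukasiewicz ¬ gives 1 − 0.59 = 0.41
(¬A ∧ ¬A) = min(0.41, 0.41) = 0.41
(C ∧ (¬A ∧ ¬A)) = min(0.12, 0.41) = 0.12
(((C → C) → (¬A ∨ (B → ¬B))) ∧ (C ∧ (¬A ∧ ¬A))) = min(1, 0.12) = 0.12
¬C: Łukasiewicz ¬ gives 1 − 0.12 = 0.88
((((C → C) → (¬A ∨ (B → ¬B))) ∧ (C ∧ (¬A ∧ ¬A))) ∧ ¬C) = min(0.12, 0.88) = 0.12
¬((((C → C) → (¬A ∨ (B → ¬B))) ∧ (C ∧ (¬A ∧ ¬A))) ∧ ¬C): Łukasiewicz ¬ gives 1 − 0.12 = 0.88
(A ∧ B) = min(0.59, 0.1) = 0.1
(A ∨ (A ∧ B)) = max(0.59, 0.1) = 0.59
¬(A ∨ (A ∧ B)): Łukasiewicz ¬ gives 1 − 0.59 = 0.41
(¬((((C → C) → (¬A ∨ (B → ¬B))) ∧ (C ∧ (¬A ∧ ¬A))) ∧ ¬C) → ¬(A ∨ (A ∧ B))): min(1, 1 − 0.88 + 0.41) = 0.53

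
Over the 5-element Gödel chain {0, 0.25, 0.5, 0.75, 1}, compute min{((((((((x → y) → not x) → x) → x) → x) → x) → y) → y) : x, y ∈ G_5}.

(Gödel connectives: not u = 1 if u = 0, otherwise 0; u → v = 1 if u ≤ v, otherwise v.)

The minimum is attained at x = 0.25, y = 0.25:
  (x → y): 0.25 ≤ 0.25, so result = 1
  not x: Gödel ¬ of 0.25 = 0 (operand ≠ 0)
  ((x → y) → not x): 1 > 0, so result = 0
  (((x → y) → not x) → x): 0 ≤ 0.25, so result = 1
  ((((x → y) → not x) → x) → x): 1 > 0.25, so result = 0.25
  (((((x → y) → not x) → x) → x) → x): 0.25 ≤ 0.25, so result = 1
  ((((((x → y) → not x) → x) → x) → x) → x): 1 > 0.25, so result = 0.25
  (((((((x → y) → not x) → x) → x) → x) → x) → y): 0.25 ≤ 0.25, so result = 1
  ((((((((x → y) → not x) → x) → x) → x) → x) → y) → y): 1 > 0.25, so result = 0.25
Checking all 25 assignments confirms none give a value below 0.25.

0.25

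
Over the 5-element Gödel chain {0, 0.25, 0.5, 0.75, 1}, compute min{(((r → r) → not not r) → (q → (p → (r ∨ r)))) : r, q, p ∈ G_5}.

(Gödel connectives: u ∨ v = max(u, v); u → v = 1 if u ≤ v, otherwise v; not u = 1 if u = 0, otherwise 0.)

The minimum is attained at r = 0.25, q = 0.5, p = 0.5:
  (r → r): 0.25 ≤ 0.25, so result = 1
  not r: Gödel ¬ of 0.25 = 0 (operand ≠ 0)
  not not r: Gödel ¬ of 0 = 1 (operand is 0)
  ((r → r) → not not r): 1 ≤ 1, so result = 1
  (r ∨ r) = max(0.25, 0.25) = 0.25
  (p → (r ∨ r)): 0.5 > 0.25, so result = 0.25
  (q → (p → (r ∨ r))): 0.5 > 0.25, so result = 0.25
  (((r → r) → not not r) → (q → (p → (r ∨ r)))): 1 > 0.25, so result = 0.25
Checking all 125 assignments confirms none give a value below 0.25.

0.25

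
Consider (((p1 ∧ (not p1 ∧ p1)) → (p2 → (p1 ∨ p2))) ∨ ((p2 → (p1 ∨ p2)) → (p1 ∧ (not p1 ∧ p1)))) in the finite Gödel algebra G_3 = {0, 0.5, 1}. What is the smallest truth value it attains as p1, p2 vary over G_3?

1.00

Every assignment gives 1. For instance at p1 = 0, p2 = 0:
  not p1: Gödel ¬ of 0 = 1 (operand is 0)
  (not p1 ∧ p1) = min(1, 0) = 0
  (p1 ∧ (not p1 ∧ p1)) = min(0, 0) = 0
  (p1 ∨ p2) = max(0, 0) = 0
  (p2 → (p1 ∨ p2)): 0 ≤ 0, so result = 1
  ((p1 ∧ (not p1 ∧ p1)) → (p2 → (p1 ∨ p2))): 0 ≤ 1, so result = 1
  (p1 ∨ p2) = max(0, 0) = 0
  (p2 → (p1 ∨ p2)): 0 ≤ 0, so result = 1
  not p1: Gödel ¬ of 0 = 1 (operand is 0)
  (not p1 ∧ p1) = min(1, 0) = 0
  (p1 ∧ (not p1 ∧ p1)) = min(0, 0) = 0
  ((p2 → (p1 ∨ p2)) → (p1 ∧ (not p1 ∧ p1))): 1 > 0, so result = 0
  (((p1 ∧ (not p1 ∧ p1)) → (p2 → (p1 ∨ p2))) ∨ ((p2 → (p1 ∨ p2)) → (p1 ∧ (not p1 ∧ p1)))) = max(1, 0) = 1
All 9 assignments give value 1 — the formula is a G_3-tautology.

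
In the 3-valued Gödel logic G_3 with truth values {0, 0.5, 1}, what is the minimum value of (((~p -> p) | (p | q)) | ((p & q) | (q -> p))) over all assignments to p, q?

The minimum is attained at p = 0, q = 0.5:
  ~p: Gödel ¬ of 0 = 1 (operand is 0)
  (~p -> p): 1 > 0, so result = 0
  (p | q) = max(0, 0.5) = 0.5
  ((~p -> p) | (p | q)) = max(0, 0.5) = 0.5
  (p & q) = min(0, 0.5) = 0
  (q -> p): 0.5 > 0, so result = 0
  ((p & q) | (q -> p)) = max(0, 0) = 0
  (((~p -> p) | (p | q)) | ((p & q) | (q -> p))) = max(0.5, 0) = 0.5
Checking all 9 assignments confirms none give a value below 0.50.

0.50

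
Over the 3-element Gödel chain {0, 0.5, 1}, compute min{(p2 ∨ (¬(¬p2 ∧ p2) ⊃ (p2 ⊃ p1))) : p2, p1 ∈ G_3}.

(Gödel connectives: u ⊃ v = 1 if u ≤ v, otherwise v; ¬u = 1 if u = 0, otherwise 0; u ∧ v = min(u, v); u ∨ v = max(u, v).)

The minimum is attained at p2 = 0.5, p1 = 0:
  ¬p2: Gödel ¬ of 0.5 = 0 (operand ≠ 0)
  (¬p2 ∧ p2) = min(0, 0.5) = 0
  ¬(¬p2 ∧ p2): Gödel ¬ of 0 = 1 (operand is 0)
  (p2 ⊃ p1): 0.5 > 0, so result = 0
  (¬(¬p2 ∧ p2) ⊃ (p2 ⊃ p1)): 1 > 0, so result = 0
  (p2 ∨ (¬(¬p2 ∧ p2) ⊃ (p2 ⊃ p1))) = max(0.5, 0) = 0.5
Checking all 9 assignments confirms none give a value below 0.50.

0.50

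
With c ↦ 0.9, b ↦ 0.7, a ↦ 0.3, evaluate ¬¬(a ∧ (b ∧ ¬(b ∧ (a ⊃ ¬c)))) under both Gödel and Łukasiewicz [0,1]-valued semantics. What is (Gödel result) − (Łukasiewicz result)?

0.70

Gödel evaluation:
  ¬c: Gödel ¬ of 0.9 = 0 (operand ≠ 0)
  (a ⊃ ¬c): 0.3 > 0, so result = 0
  (b ∧ (a ⊃ ¬c)) = min(0.7, 0) = 0
  ¬(b ∧ (a ⊃ ¬c)): Gödel ¬ of 0 = 1 (operand is 0)
  (b ∧ ¬(b ∧ (a ⊃ ¬c))) = min(0.7, 1) = 0.7
  (a ∧ (b ∧ ¬(b ∧ (a ⊃ ¬c)))) = min(0.3, 0.7) = 0.3
  ¬(a ∧ (b ∧ ¬(b ∧ (a ⊃ ¬c)))): Gödel ¬ of 0.3 = 0 (operand ≠ 0)
  ¬¬(a ∧ (b ∧ ¬(b ∧ (a ⊃ ¬c)))): Gödel ¬ of 0 = 1 (operand is 0)
  Gödel value = 1
Łukasiewicz evaluation:
  ¬c: Łukasiewicz ¬ gives 1 − 0.9 = 0.1
  (a ⊃ ¬c): min(1, 1 − 0.3 + 0.1) = 0.8
  (b ∧ (a ⊃ ¬c)) = min(0.7, 0.8) = 0.7
  ¬(b ∧ (a ⊃ ¬c)): Łukasiewicz ¬ gives 1 − 0.7 = 0.3
  (b ∧ ¬(b ∧ (a ⊃ ¬c))) = min(0.7, 0.3) = 0.3
  (a ∧ (b ∧ ¬(b ∧ (a ⊃ ¬c)))) = min(0.3, 0.3) = 0.3
  ¬(a ∧ (b ∧ ¬(b ∧ (a ⊃ ¬c)))): Łukasiewicz ¬ gives 1 − 0.3 = 0.7
  ¬¬(a ∧ (b ∧ ¬(b ∧ (a ⊃ ¬c)))): Łukasiewicz ¬ gives 1 − 0.7 = 0.3
  Łukasiewicz value = 0.3
Difference: 1 − 0.3 = 0.70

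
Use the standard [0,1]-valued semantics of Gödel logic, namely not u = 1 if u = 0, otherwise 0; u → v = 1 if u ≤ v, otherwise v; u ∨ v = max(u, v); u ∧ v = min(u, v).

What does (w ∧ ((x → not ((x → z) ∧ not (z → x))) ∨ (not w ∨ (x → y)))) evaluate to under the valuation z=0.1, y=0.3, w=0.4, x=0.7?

0.40

(x → z): 0.7 > 0.1, so result = 0.1
(z → x): 0.1 ≤ 0.7, so result = 1
not (z → x): Gödel ¬ of 1 = 0 (operand ≠ 0)
((x → z) ∧ not (z → x)) = min(0.1, 0) = 0
not ((x → z) ∧ not (z → x)): Gödel ¬ of 0 = 1 (operand is 0)
(x → not ((x → z) ∧ not (z → x))): 0.7 ≤ 1, so result = 1
not w: Gödel ¬ of 0.4 = 0 (operand ≠ 0)
(x → y): 0.7 > 0.3, so result = 0.3
(not w ∨ (x → y)) = max(0, 0.3) = 0.3
((x → not ((x → z) ∧ not (z → x))) ∨ (not w ∨ (x → y))) = max(1, 0.3) = 1
(w ∧ ((x → not ((x → z) ∧ not (z → x))) ∨ (not w ∨ (x → y)))) = min(0.4, 1) = 0.4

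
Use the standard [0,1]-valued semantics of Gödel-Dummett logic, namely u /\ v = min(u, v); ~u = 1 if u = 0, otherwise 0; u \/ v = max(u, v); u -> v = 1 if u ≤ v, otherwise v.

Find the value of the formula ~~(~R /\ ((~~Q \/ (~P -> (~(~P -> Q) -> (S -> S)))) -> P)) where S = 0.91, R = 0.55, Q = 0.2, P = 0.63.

~R: Gödel ¬ of 0.55 = 0 (operand ≠ 0)
~Q: Gödel ¬ of 0.2 = 0 (operand ≠ 0)
~~Q: Gödel ¬ of 0 = 1 (operand is 0)
~P: Gödel ¬ of 0.63 = 0 (operand ≠ 0)
~P: Gödel ¬ of 0.63 = 0 (operand ≠ 0)
(~P -> Q): 0 ≤ 0.2, so result = 1
~(~P -> Q): Gödel ¬ of 1 = 0 (operand ≠ 0)
(S -> S): 0.91 ≤ 0.91, so result = 1
(~(~P -> Q) -> (S -> S)): 0 ≤ 1, so result = 1
(~P -> (~(~P -> Q) -> (S -> S))): 0 ≤ 1, so result = 1
(~~Q \/ (~P -> (~(~P -> Q) -> (S -> S)))) = max(1, 1) = 1
((~~Q \/ (~P -> (~(~P -> Q) -> (S -> S)))) -> P): 1 > 0.63, so result = 0.63
(~R /\ ((~~Q \/ (~P -> (~(~P -> Q) -> (S -> S)))) -> P)) = min(0, 0.63) = 0
~(~R /\ ((~~Q \/ (~P -> (~(~P -> Q) -> (S -> S)))) -> P)): Gödel ¬ of 0 = 1 (operand is 0)
~~(~R /\ ((~~Q \/ (~P -> (~(~P -> Q) -> (S -> S)))) -> P)): Gödel ¬ of 1 = 0 (operand ≠ 0)

0.00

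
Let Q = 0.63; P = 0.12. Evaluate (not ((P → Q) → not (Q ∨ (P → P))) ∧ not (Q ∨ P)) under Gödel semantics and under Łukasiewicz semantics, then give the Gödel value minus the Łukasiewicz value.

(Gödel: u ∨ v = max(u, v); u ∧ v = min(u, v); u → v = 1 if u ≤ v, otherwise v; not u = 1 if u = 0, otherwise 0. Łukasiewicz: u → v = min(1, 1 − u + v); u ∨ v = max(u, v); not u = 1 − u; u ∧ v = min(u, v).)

-0.37

Gödel evaluation:
  (P → Q): 0.12 ≤ 0.63, so result = 1
  (P → P): 0.12 ≤ 0.12, so result = 1
  (Q ∨ (P → P)) = max(0.63, 1) = 1
  not (Q ∨ (P → P)): Gödel ¬ of 1 = 0 (operand ≠ 0)
  ((P → Q) → not (Q ∨ (P → P))): 1 > 0, so result = 0
  not ((P → Q) → not (Q ∨ (P → P))): Gödel ¬ of 0 = 1 (operand is 0)
  (Q ∨ P) = max(0.63, 0.12) = 0.63
  not (Q ∨ P): Gödel ¬ of 0.63 = 0 (operand ≠ 0)
  (not ((P → Q) → not (Q ∨ (P → P))) ∧ not (Q ∨ P)) = min(1, 0) = 0
  Gödel value = 0
Łukasiewicz evaluation:
  (P → Q): min(1, 1 − 0.12 + 0.63) = 1
  (P → P): min(1, 1 − 0.12 + 0.12) = 1
  (Q ∨ (P → P)) = max(0.63, 1) = 1
  not (Q ∨ (P → P)): Łukasiewicz ¬ gives 1 − 1 = 0
  ((P → Q) → not (Q ∨ (P → P))): min(1, 1 − 1 + 0) = 0
  not ((P → Q) → not (Q ∨ (P → P))): Łukasiewicz ¬ gives 1 − 0 = 1
  (Q ∨ P) = max(0.63, 0.12) = 0.63
  not (Q ∨ P): Łukasiewicz ¬ gives 1 − 0.63 = 0.37
  (not ((P → Q) → not (Q ∨ (P → P))) ∧ not (Q ∨ P)) = min(1, 0.37) = 0.37
  Łukasiewicz value = 0.37
Difference: 0 − 0.37 = -0.37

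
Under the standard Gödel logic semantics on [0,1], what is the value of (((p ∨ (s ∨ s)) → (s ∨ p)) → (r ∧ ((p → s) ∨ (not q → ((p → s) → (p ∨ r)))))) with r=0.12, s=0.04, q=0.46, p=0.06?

0.12

(s ∨ s) = max(0.04, 0.04) = 0.04
(p ∨ (s ∨ s)) = max(0.06, 0.04) = 0.06
(s ∨ p) = max(0.04, 0.06) = 0.06
((p ∨ (s ∨ s)) → (s ∨ p)): 0.06 ≤ 0.06, so result = 1
(p → s): 0.06 > 0.04, so result = 0.04
not q: Gödel ¬ of 0.46 = 0 (operand ≠ 0)
(p → s): 0.06 > 0.04, so result = 0.04
(p ∨ r) = max(0.06, 0.12) = 0.12
((p → s) → (p ∨ r)): 0.04 ≤ 0.12, so result = 1
(not q → ((p → s) → (p ∨ r))): 0 ≤ 1, so result = 1
((p → s) ∨ (not q → ((p → s) → (p ∨ r)))) = max(0.04, 1) = 1
(r ∧ ((p → s) ∨ (not q → ((p → s) → (p ∨ r))))) = min(0.12, 1) = 0.12
(((p ∨ (s ∨ s)) → (s ∨ p)) → (r ∧ ((p → s) ∨ (not q → ((p → s) → (p ∨ r)))))): 1 > 0.12, so result = 0.12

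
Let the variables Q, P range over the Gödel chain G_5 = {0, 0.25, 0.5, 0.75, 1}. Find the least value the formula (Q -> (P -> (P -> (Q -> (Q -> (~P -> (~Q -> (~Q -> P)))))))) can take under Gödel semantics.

1.00

Every assignment gives 1. For instance at Q = 0, P = 0:
  ~P: Gödel ¬ of 0 = 1 (operand is 0)
  ~Q: Gödel ¬ of 0 = 1 (operand is 0)
  ~Q: Gödel ¬ of 0 = 1 (operand is 0)
  (~Q -> P): 1 > 0, so result = 0
  (~Q -> (~Q -> P)): 1 > 0, so result = 0
  (~P -> (~Q -> (~Q -> P))): 1 > 0, so result = 0
  (Q -> (~P -> (~Q -> (~Q -> P)))): 0 ≤ 0, so result = 1
  (Q -> (Q -> (~P -> (~Q -> (~Q -> P))))): 0 ≤ 1, so result = 1
  (P -> (Q -> (Q -> (~P -> (~Q -> (~Q -> P)))))): 0 ≤ 1, so result = 1
  (P -> (P -> (Q -> (Q -> (~P -> (~Q -> (~Q -> P))))))): 0 ≤ 1, so result = 1
  (Q -> (P -> (P -> (Q -> (Q -> (~P -> (~Q -> (~Q -> P)))))))): 0 ≤ 1, so result = 1
All 25 assignments give value 1 — the formula is a G_5-tautology.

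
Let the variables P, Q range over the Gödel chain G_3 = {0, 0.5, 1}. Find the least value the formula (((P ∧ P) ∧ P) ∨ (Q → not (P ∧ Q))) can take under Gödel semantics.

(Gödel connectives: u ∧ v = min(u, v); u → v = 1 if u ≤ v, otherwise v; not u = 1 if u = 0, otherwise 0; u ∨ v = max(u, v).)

0.50

The minimum is attained at P = 0.5, Q = 0.5:
  (P ∧ P) = min(0.5, 0.5) = 0.5
  ((P ∧ P) ∧ P) = min(0.5, 0.5) = 0.5
  (P ∧ Q) = min(0.5, 0.5) = 0.5
  not (P ∧ Q): Gödel ¬ of 0.5 = 0 (operand ≠ 0)
  (Q → not (P ∧ Q)): 0.5 > 0, so result = 0
  (((P ∧ P) ∧ P) ∨ (Q → not (P ∧ Q))) = max(0.5, 0) = 0.5
Checking all 9 assignments confirms none give a value below 0.50.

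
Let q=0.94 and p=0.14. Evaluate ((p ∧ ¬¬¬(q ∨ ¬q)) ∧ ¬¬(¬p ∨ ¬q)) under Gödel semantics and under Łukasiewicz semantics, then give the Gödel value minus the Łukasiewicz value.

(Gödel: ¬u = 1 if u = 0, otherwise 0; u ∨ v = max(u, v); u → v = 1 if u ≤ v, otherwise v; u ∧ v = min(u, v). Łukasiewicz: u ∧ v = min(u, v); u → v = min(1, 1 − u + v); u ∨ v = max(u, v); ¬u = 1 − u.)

Gödel evaluation:
  ¬q: Gödel ¬ of 0.94 = 0 (operand ≠ 0)
  (q ∨ ¬q) = max(0.94, 0) = 0.94
  ¬(q ∨ ¬q): Gödel ¬ of 0.94 = 0 (operand ≠ 0)
  ¬¬(q ∨ ¬q): Gödel ¬ of 0 = 1 (operand is 0)
  ¬¬¬(q ∨ ¬q): Gödel ¬ of 1 = 0 (operand ≠ 0)
  (p ∧ ¬¬¬(q ∨ ¬q)) = min(0.14, 0) = 0
  ¬p: Gödel ¬ of 0.14 = 0 (operand ≠ 0)
  ¬q: Gödel ¬ of 0.94 = 0 (operand ≠ 0)
  (¬p ∨ ¬q) = max(0, 0) = 0
  ¬(¬p ∨ ¬q): Gödel ¬ of 0 = 1 (operand is 0)
  ¬¬(¬p ∨ ¬q): Gödel ¬ of 1 = 0 (operand ≠ 0)
  ((p ∧ ¬¬¬(q ∨ ¬q)) ∧ ¬¬(¬p ∨ ¬q)) = min(0, 0) = 0
  Gödel value = 0
Łukasiewicz evaluation:
  ¬q: Łukasiewicz ¬ gives 1 − 0.94 = 0.06
  (q ∨ ¬q) = max(0.94, 0.06) = 0.94
  ¬(q ∨ ¬q): Łukasiewicz ¬ gives 1 − 0.94 = 0.06
  ¬¬(q ∨ ¬q): Łukasiewicz ¬ gives 1 − 0.06 = 0.94
  ¬¬¬(q ∨ ¬q): Łukasiewicz ¬ gives 1 − 0.94 = 0.06
  (p ∧ ¬¬¬(q ∨ ¬q)) = min(0.14, 0.06) = 0.06
  ¬p: Łukasiewicz ¬ gives 1 − 0.14 = 0.86
  ¬q: Łukasiewicz ¬ gives 1 − 0.94 = 0.06
  (¬p ∨ ¬q) = max(0.86, 0.06) = 0.86
  ¬(¬p ∨ ¬q): Łukasiewicz ¬ gives 1 − 0.86 = 0.14
  ¬¬(¬p ∨ ¬q): Łukasiewicz ¬ gives 1 − 0.14 = 0.86
  ((p ∧ ¬¬¬(q ∨ ¬q)) ∧ ¬¬(¬p ∨ ¬q)) = min(0.06, 0.86) = 0.06
  Łukasiewicz value = 0.06
Difference: 0 − 0.06 = -0.06

-0.06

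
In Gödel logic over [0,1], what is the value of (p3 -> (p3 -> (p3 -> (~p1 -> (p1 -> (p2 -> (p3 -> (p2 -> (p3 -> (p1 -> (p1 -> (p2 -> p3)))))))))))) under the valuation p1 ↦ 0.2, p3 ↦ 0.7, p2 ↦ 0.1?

~p1: Gödel ¬ of 0.2 = 0 (operand ≠ 0)
(p2 -> p3): 0.1 ≤ 0.7, so result = 1
(p1 -> (p2 -> p3)): 0.2 ≤ 1, so result = 1
(p1 -> (p1 -> (p2 -> p3))): 0.2 ≤ 1, so result = 1
(p3 -> (p1 -> (p1 -> (p2 -> p3)))): 0.7 ≤ 1, so result = 1
(p2 -> (p3 -> (p1 -> (p1 -> (p2 -> p3))))): 0.1 ≤ 1, so result = 1
(p3 -> (p2 -> (p3 -> (p1 -> (p1 -> (p2 -> p3)))))): 0.7 ≤ 1, so result = 1
(p2 -> (p3 -> (p2 -> (p3 -> (p1 -> (p1 -> (p2 -> p3))))))): 0.1 ≤ 1, so result = 1
(p1 -> (p2 -> (p3 -> (p2 -> (p3 -> (p1 -> (p1 -> (p2 -> p3)))))))): 0.2 ≤ 1, so result = 1
(~p1 -> (p1 -> (p2 -> (p3 -> (p2 -> (p3 -> (p1 -> (p1 -> (p2 -> p3))))))))): 0 ≤ 1, so result = 1
(p3 -> (~p1 -> (p1 -> (p2 -> (p3 -> (p2 -> (p3 -> (p1 -> (p1 -> (p2 -> p3)))))))))): 0.7 ≤ 1, so result = 1
(p3 -> (p3 -> (~p1 -> (p1 -> (p2 -> (p3 -> (p2 -> (p3 -> (p1 -> (p1 -> (p2 -> p3))))))))))): 0.7 ≤ 1, so result = 1
(p3 -> (p3 -> (p3 -> (~p1 -> (p1 -> (p2 -> (p3 -> (p2 -> (p3 -> (p1 -> (p1 -> (p2 -> p3)))))))))))): 0.7 ≤ 1, so result = 1

1.00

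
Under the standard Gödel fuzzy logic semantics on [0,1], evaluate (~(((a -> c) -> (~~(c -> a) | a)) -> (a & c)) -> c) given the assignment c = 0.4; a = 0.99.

(a -> c): 0.99 > 0.4, so result = 0.4
(c -> a): 0.4 ≤ 0.99, so result = 1
~(c -> a): Gödel ¬ of 1 = 0 (operand ≠ 0)
~~(c -> a): Gödel ¬ of 0 = 1 (operand is 0)
(~~(c -> a) | a) = max(1, 0.99) = 1
((a -> c) -> (~~(c -> a) | a)): 0.4 ≤ 1, so result = 1
(a & c) = min(0.99, 0.4) = 0.4
(((a -> c) -> (~~(c -> a) | a)) -> (a & c)): 1 > 0.4, so result = 0.4
~(((a -> c) -> (~~(c -> a) | a)) -> (a & c)): Gödel ¬ of 0.4 = 0 (operand ≠ 0)
(~(((a -> c) -> (~~(c -> a) | a)) -> (a & c)) -> c): 0 ≤ 0.4, so result = 1

1.00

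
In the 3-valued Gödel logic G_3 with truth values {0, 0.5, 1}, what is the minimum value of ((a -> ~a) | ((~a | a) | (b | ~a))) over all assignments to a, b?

0.50

The minimum is attained at a = 0.5, b = 0:
  ~a: Gödel ¬ of 0.5 = 0 (operand ≠ 0)
  (a -> ~a): 0.5 > 0, so result = 0
  ~a: Gödel ¬ of 0.5 = 0 (operand ≠ 0)
  (~a | a) = max(0, 0.5) = 0.5
  ~a: Gödel ¬ of 0.5 = 0 (operand ≠ 0)
  (b | ~a) = max(0, 0) = 0
  ((~a | a) | (b | ~a)) = max(0.5, 0) = 0.5
  ((a -> ~a) | ((~a | a) | (b | ~a))) = max(0, 0.5) = 0.5
Checking all 9 assignments confirms none give a value below 0.50.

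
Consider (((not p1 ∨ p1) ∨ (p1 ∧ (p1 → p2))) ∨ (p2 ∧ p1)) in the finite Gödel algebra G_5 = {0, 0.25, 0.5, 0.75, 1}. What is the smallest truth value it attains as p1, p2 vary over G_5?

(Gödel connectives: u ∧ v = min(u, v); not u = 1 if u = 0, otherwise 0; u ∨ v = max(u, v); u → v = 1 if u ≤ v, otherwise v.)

0.25

The minimum is attained at p1 = 0.25, p2 = 0:
  not p1: Gödel ¬ of 0.25 = 0 (operand ≠ 0)
  (not p1 ∨ p1) = max(0, 0.25) = 0.25
  (p1 → p2): 0.25 > 0, so result = 0
  (p1 ∧ (p1 → p2)) = min(0.25, 0) = 0
  ((not p1 ∨ p1) ∨ (p1 ∧ (p1 → p2))) = max(0.25, 0) = 0.25
  (p2 ∧ p1) = min(0, 0.25) = 0
  (((not p1 ∨ p1) ∨ (p1 ∧ (p1 → p2))) ∨ (p2 ∧ p1)) = max(0.25, 0) = 0.25
Checking all 25 assignments confirms none give a value below 0.25.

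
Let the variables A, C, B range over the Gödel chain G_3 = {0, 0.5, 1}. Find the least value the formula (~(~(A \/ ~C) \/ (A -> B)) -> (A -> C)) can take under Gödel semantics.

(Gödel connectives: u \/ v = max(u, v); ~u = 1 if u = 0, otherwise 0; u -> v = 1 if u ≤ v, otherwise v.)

0.00

The minimum is attained at A = 0.5, C = 0, B = 0:
  ~C: Gödel ¬ of 0 = 1 (operand is 0)
  (A \/ ~C) = max(0.5, 1) = 1
  ~(A \/ ~C): Gödel ¬ of 1 = 0 (operand ≠ 0)
  (A -> B): 0.5 > 0, so result = 0
  (~(A \/ ~C) \/ (A -> B)) = max(0, 0) = 0
  ~(~(A \/ ~C) \/ (A -> B)): Gödel ¬ of 0 = 1 (operand is 0)
  (A -> C): 0.5 > 0, so result = 0
  (~(~(A \/ ~C) \/ (A -> B)) -> (A -> C)): 1 > 0, so result = 0
Checking all 27 assignments confirms none give a value below 0.00.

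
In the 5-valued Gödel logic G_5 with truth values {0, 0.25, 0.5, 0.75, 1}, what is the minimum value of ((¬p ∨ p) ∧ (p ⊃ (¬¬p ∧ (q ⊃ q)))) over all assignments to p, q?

0.25

The minimum is attained at p = 0.25, q = 0:
  ¬p: Gödel ¬ of 0.25 = 0 (operand ≠ 0)
  (¬p ∨ p) = max(0, 0.25) = 0.25
  ¬p: Gödel ¬ of 0.25 = 0 (operand ≠ 0)
  ¬¬p: Gödel ¬ of 0 = 1 (operand is 0)
  (q ⊃ q): 0 ≤ 0, so result = 1
  (¬¬p ∧ (q ⊃ q)) = min(1, 1) = 1
  (p ⊃ (¬¬p ∧ (q ⊃ q))): 0.25 ≤ 1, so result = 1
  ((¬p ∨ p) ∧ (p ⊃ (¬¬p ∧ (q ⊃ q)))) = min(0.25, 1) = 0.25
Checking all 25 assignments confirms none give a value below 0.25.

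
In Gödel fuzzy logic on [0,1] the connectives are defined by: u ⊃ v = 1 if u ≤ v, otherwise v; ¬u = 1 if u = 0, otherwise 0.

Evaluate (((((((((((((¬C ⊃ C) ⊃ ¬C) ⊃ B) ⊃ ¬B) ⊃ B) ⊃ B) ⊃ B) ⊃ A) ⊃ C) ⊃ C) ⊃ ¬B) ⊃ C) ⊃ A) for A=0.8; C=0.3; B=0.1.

¬C: Gödel ¬ of 0.3 = 0 (operand ≠ 0)
(¬C ⊃ C): 0 ≤ 0.3, so result = 1
¬C: Gödel ¬ of 0.3 = 0 (operand ≠ 0)
((¬C ⊃ C) ⊃ ¬C): 1 > 0, so result = 0
(((¬C ⊃ C) ⊃ ¬C) ⊃ B): 0 ≤ 0.1, so result = 1
¬B: Gödel ¬ of 0.1 = 0 (operand ≠ 0)
((((¬C ⊃ C) ⊃ ¬C) ⊃ B) ⊃ ¬B): 1 > 0, so result = 0
(((((¬C ⊃ C) ⊃ ¬C) ⊃ B) ⊃ ¬B) ⊃ B): 0 ≤ 0.1, so result = 1
((((((¬C ⊃ C) ⊃ ¬C) ⊃ B) ⊃ ¬B) ⊃ B) ⊃ B): 1 > 0.1, so result = 0.1
(((((((¬C ⊃ C) ⊃ ¬C) ⊃ B) ⊃ ¬B) ⊃ B) ⊃ B) ⊃ B): 0.1 ≤ 0.1, so result = 1
((((((((¬C ⊃ C) ⊃ ¬C) ⊃ B) ⊃ ¬B) ⊃ B) ⊃ B) ⊃ B) ⊃ A): 1 > 0.8, so result = 0.8
(((((((((¬C ⊃ C) ⊃ ¬C) ⊃ B) ⊃ ¬B) ⊃ B) ⊃ B) ⊃ B) ⊃ A) ⊃ C): 0.8 > 0.3, so result = 0.3
((((((((((¬C ⊃ C) ⊃ ¬C) ⊃ B) ⊃ ¬B) ⊃ B) ⊃ B) ⊃ B) ⊃ A) ⊃ C) ⊃ C): 0.3 ≤ 0.3, so result = 1
¬B: Gödel ¬ of 0.1 = 0 (operand ≠ 0)
(((((((((((¬C ⊃ C) ⊃ ¬C) ⊃ B) ⊃ ¬B) ⊃ B) ⊃ B) ⊃ B) ⊃ A) ⊃ C) ⊃ C) ⊃ ¬B): 1 > 0, so result = 0
((((((((((((¬C ⊃ C) ⊃ ¬C) ⊃ B) ⊃ ¬B) ⊃ B) ⊃ B) ⊃ B) ⊃ A) ⊃ C) ⊃ C) ⊃ ¬B) ⊃ C): 0 ≤ 0.3, so result = 1
(((((((((((((¬C ⊃ C) ⊃ ¬C) ⊃ B) ⊃ ¬B) ⊃ B) ⊃ B) ⊃ B) ⊃ A) ⊃ C) ⊃ C) ⊃ ¬B) ⊃ C) ⊃ A): 1 > 0.8, so result = 0.8

0.80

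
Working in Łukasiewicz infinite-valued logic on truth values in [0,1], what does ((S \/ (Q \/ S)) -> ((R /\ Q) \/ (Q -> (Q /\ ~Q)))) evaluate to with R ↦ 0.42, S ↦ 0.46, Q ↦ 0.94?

0.48

(Q \/ S) = max(0.94, 0.46) = 0.94
(S \/ (Q \/ S)) = max(0.46, 0.94) = 0.94
(R /\ Q) = min(0.42, 0.94) = 0.42
~Q: Łukasiewicz ¬ gives 1 − 0.94 = 0.06
(Q /\ ~Q) = min(0.94, 0.06) = 0.06
(Q -> (Q /\ ~Q)): min(1, 1 − 0.94 + 0.06) = 0.12
((R /\ Q) \/ (Q -> (Q /\ ~Q))) = max(0.42, 0.12) = 0.42
((S \/ (Q \/ S)) -> ((R /\ Q) \/ (Q -> (Q /\ ~Q)))): min(1, 1 − 0.94 + 0.42) = 0.48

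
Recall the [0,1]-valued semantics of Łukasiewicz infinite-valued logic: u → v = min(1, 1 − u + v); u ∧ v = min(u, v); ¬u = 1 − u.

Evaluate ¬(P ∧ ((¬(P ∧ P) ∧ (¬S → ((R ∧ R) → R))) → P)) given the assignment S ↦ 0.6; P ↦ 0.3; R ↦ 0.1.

(P ∧ P) = min(0.3, 0.3) = 0.3
¬(P ∧ P): Łukasiewicz ¬ gives 1 − 0.3 = 0.7
¬S: Łukasiewicz ¬ gives 1 − 0.6 = 0.4
(R ∧ R) = min(0.1, 0.1) = 0.1
((R ∧ R) → R): min(1, 1 − 0.1 + 0.1) = 1
(¬S → ((R ∧ R) → R)): min(1, 1 − 0.4 + 1) = 1
(¬(P ∧ P) ∧ (¬S → ((R ∧ R) → R))) = min(0.7, 1) = 0.7
((¬(P ∧ P) ∧ (¬S → ((R ∧ R) → R))) → P): min(1, 1 − 0.7 + 0.3) = 0.6
(P ∧ ((¬(P ∧ P) ∧ (¬S → ((R ∧ R) → R))) → P)) = min(0.3, 0.6) = 0.3
¬(P ∧ ((¬(P ∧ P) ∧ (¬S → ((R ∧ R) → R))) → P)): Łukasiewicz ¬ gives 1 − 0.3 = 0.7

0.70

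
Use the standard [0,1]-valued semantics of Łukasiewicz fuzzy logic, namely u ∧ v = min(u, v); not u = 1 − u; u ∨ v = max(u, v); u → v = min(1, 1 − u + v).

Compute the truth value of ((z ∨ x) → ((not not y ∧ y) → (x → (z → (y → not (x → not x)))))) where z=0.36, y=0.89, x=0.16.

(z ∨ x) = max(0.36, 0.16) = 0.36
not y: Łukasiewicz ¬ gives 1 − 0.89 = 0.11
not not y: Łukasiewicz ¬ gives 1 − 0.11 = 0.89
(not not y ∧ y) = min(0.89, 0.89) = 0.89
not x: Łukasiewicz ¬ gives 1 − 0.16 = 0.84
(x → not x): min(1, 1 − 0.16 + 0.84) = 1
not (x → not x): Łukasiewicz ¬ gives 1 − 1 = 0
(y → not (x → not x)): min(1, 1 − 0.89 + 0) = 0.11
(z → (y → not (x → not x))): min(1, 1 − 0.36 + 0.11) = 0.75
(x → (z → (y → not (x → not x)))): min(1, 1 − 0.16 + 0.75) = 1
((not not y ∧ y) → (x → (z → (y → not (x → not x))))): min(1, 1 − 0.89 + 1) = 1
((z ∨ x) → ((not not y ∧ y) → (x → (z → (y → not (x → not x)))))): min(1, 1 − 0.36 + 1) = 1

1.00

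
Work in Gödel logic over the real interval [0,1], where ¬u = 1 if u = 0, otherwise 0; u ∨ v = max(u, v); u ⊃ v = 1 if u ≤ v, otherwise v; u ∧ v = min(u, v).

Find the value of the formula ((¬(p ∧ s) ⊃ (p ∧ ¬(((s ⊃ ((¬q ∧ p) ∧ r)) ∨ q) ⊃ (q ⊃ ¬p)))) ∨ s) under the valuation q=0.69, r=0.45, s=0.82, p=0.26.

(p ∧ s) = min(0.26, 0.82) = 0.26
¬(p ∧ s): Gödel ¬ of 0.26 = 0 (operand ≠ 0)
¬q: Gödel ¬ of 0.69 = 0 (operand ≠ 0)
(¬q ∧ p) = min(0, 0.26) = 0
((¬q ∧ p) ∧ r) = min(0, 0.45) = 0
(s ⊃ ((¬q ∧ p) ∧ r)): 0.82 > 0, so result = 0
((s ⊃ ((¬q ∧ p) ∧ r)) ∨ q) = max(0, 0.69) = 0.69
¬p: Gödel ¬ of 0.26 = 0 (operand ≠ 0)
(q ⊃ ¬p): 0.69 > 0, so result = 0
(((s ⊃ ((¬q ∧ p) ∧ r)) ∨ q) ⊃ (q ⊃ ¬p)): 0.69 > 0, so result = 0
¬(((s ⊃ ((¬q ∧ p) ∧ r)) ∨ q) ⊃ (q ⊃ ¬p)): Gödel ¬ of 0 = 1 (operand is 0)
(p ∧ ¬(((s ⊃ ((¬q ∧ p) ∧ r)) ∨ q) ⊃ (q ⊃ ¬p))) = min(0.26, 1) = 0.26
(¬(p ∧ s) ⊃ (p ∧ ¬(((s ⊃ ((¬q ∧ p) ∧ r)) ∨ q) ⊃ (q ⊃ ¬p)))): 0 ≤ 0.26, so result = 1
((¬(p ∧ s) ⊃ (p ∧ ¬(((s ⊃ ((¬q ∧ p) ∧ r)) ∨ q) ⊃ (q ⊃ ¬p)))) ∨ s) = max(1, 0.82) = 1

1.00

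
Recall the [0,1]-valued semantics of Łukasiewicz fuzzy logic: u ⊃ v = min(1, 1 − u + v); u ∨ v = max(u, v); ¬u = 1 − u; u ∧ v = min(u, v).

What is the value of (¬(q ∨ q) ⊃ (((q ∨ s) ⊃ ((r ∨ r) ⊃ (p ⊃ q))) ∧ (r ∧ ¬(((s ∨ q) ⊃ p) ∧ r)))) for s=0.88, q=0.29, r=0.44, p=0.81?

0.73

(q ∨ q) = max(0.29, 0.29) = 0.29
¬(q ∨ q): Łukasiewicz ¬ gives 1 − 0.29 = 0.71
(q ∨ s) = max(0.29, 0.88) = 0.88
(r ∨ r) = max(0.44, 0.44) = 0.44
(p ⊃ q): min(1, 1 − 0.81 + 0.29) = 0.48
((r ∨ r) ⊃ (p ⊃ q)): min(1, 1 − 0.44 + 0.48) = 1
((q ∨ s) ⊃ ((r ∨ r) ⊃ (p ⊃ q))): min(1, 1 − 0.88 + 1) = 1
(s ∨ q) = max(0.88, 0.29) = 0.88
((s ∨ q) ⊃ p): min(1, 1 − 0.88 + 0.81) = 0.93
(((s ∨ q) ⊃ p) ∧ r) = min(0.93, 0.44) = 0.44
¬(((s ∨ q) ⊃ p) ∧ r): Łukasiewicz ¬ gives 1 − 0.44 = 0.56
(r ∧ ¬(((s ∨ q) ⊃ p) ∧ r)) = min(0.44, 0.56) = 0.44
(((q ∨ s) ⊃ ((r ∨ r) ⊃ (p ⊃ q))) ∧ (r ∧ ¬(((s ∨ q) ⊃ p) ∧ r))) = min(1, 0.44) = 0.44
(¬(q ∨ q) ⊃ (((q ∨ s) ⊃ ((r ∨ r) ⊃ (p ⊃ q))) ∧ (r ∧ ¬(((s ∨ q) ⊃ p) ∧ r)))): min(1, 1 − 0.71 + 0.44) = 0.73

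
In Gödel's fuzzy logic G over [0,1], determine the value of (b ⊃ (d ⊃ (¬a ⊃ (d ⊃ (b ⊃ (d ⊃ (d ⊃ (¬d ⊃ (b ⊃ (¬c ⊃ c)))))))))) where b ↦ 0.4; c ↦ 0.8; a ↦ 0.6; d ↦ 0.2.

¬a: Gödel ¬ of 0.6 = 0 (operand ≠ 0)
¬d: Gödel ¬ of 0.2 = 0 (operand ≠ 0)
¬c: Gödel ¬ of 0.8 = 0 (operand ≠ 0)
(¬c ⊃ c): 0 ≤ 0.8, so result = 1
(b ⊃ (¬c ⊃ c)): 0.4 ≤ 1, so result = 1
(¬d ⊃ (b ⊃ (¬c ⊃ c))): 0 ≤ 1, so result = 1
(d ⊃ (¬d ⊃ (b ⊃ (¬c ⊃ c)))): 0.2 ≤ 1, so result = 1
(d ⊃ (d ⊃ (¬d ⊃ (b ⊃ (¬c ⊃ c))))): 0.2 ≤ 1, so result = 1
(b ⊃ (d ⊃ (d ⊃ (¬d ⊃ (b ⊃ (¬c ⊃ c)))))): 0.4 ≤ 1, so result = 1
(d ⊃ (b ⊃ (d ⊃ (d ⊃ (¬d ⊃ (b ⊃ (¬c ⊃ c))))))): 0.2 ≤ 1, so result = 1
(¬a ⊃ (d ⊃ (b ⊃ (d ⊃ (d ⊃ (¬d ⊃ (b ⊃ (¬c ⊃ c)))))))): 0 ≤ 1, so result = 1
(d ⊃ (¬a ⊃ (d ⊃ (b ⊃ (d ⊃ (d ⊃ (¬d ⊃ (b ⊃ (¬c ⊃ c))))))))): 0.2 ≤ 1, so result = 1
(b ⊃ (d ⊃ (¬a ⊃ (d ⊃ (b ⊃ (d ⊃ (d ⊃ (¬d ⊃ (b ⊃ (¬c ⊃ c)))))))))): 0.4 ≤ 1, so result = 1

1.00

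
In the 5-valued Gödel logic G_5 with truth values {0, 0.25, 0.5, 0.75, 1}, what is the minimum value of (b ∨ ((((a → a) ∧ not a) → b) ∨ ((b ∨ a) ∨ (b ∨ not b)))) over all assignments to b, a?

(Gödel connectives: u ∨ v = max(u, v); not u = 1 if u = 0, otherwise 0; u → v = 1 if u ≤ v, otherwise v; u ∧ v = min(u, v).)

0.25

The minimum is attained at b = 0.25, a = 0:
  (a → a): 0 ≤ 0, so result = 1
  not a: Gödel ¬ of 0 = 1 (operand is 0)
  ((a → a) ∧ not a) = min(1, 1) = 1
  (((a → a) ∧ not a) → b): 1 > 0.25, so result = 0.25
  (b ∨ a) = max(0.25, 0) = 0.25
  not b: Gödel ¬ of 0.25 = 0 (operand ≠ 0)
  (b ∨ not b) = max(0.25, 0) = 0.25
  ((b ∨ a) ∨ (b ∨ not b)) = max(0.25, 0.25) = 0.25
  ((((a → a) ∧ not a) → b) ∨ ((b ∨ a) ∨ (b ∨ not b))) = max(0.25, 0.25) = 0.25
  (b ∨ ((((a → a) ∧ not a) → b) ∨ ((b ∨ a) ∨ (b ∨ not b)))) = max(0.25, 0.25) = 0.25
Checking all 25 assignments confirms none give a value below 0.25.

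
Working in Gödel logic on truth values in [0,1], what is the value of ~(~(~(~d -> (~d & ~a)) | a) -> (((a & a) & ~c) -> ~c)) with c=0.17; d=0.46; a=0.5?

~d: Gödel ¬ of 0.46 = 0 (operand ≠ 0)
~d: Gödel ¬ of 0.46 = 0 (operand ≠ 0)
~a: Gödel ¬ of 0.5 = 0 (operand ≠ 0)
(~d & ~a) = min(0, 0) = 0
(~d -> (~d & ~a)): 0 ≤ 0, so result = 1
~(~d -> (~d & ~a)): Gödel ¬ of 1 = 0 (operand ≠ 0)
(~(~d -> (~d & ~a)) | a) = max(0, 0.5) = 0.5
~(~(~d -> (~d & ~a)) | a): Gödel ¬ of 0.5 = 0 (operand ≠ 0)
(a & a) = min(0.5, 0.5) = 0.5
~c: Gödel ¬ of 0.17 = 0 (operand ≠ 0)
((a & a) & ~c) = min(0.5, 0) = 0
~c: Gödel ¬ of 0.17 = 0 (operand ≠ 0)
(((a & a) & ~c) -> ~c): 0 ≤ 0, so result = 1
(~(~(~d -> (~d & ~a)) | a) -> (((a & a) & ~c) -> ~c)): 0 ≤ 1, so result = 1
~(~(~(~d -> (~d & ~a)) | a) -> (((a & a) & ~c) -> ~c)): Gödel ¬ of 1 = 0 (operand ≠ 0)

0.00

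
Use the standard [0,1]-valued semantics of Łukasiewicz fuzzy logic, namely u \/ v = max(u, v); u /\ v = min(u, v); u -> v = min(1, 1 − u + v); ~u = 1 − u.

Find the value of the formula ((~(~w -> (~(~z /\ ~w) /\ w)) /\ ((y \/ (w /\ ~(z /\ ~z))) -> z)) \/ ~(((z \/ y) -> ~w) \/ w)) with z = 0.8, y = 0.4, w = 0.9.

0.10

~w: Łukasiewicz ¬ gives 1 − 0.9 = 0.1
~z: Łukasiewicz ¬ gives 1 − 0.8 = 0.2
~w: Łukasiewicz ¬ gives 1 − 0.9 = 0.1
(~z /\ ~w) = min(0.2, 0.1) = 0.1
~(~z /\ ~w): Łukasiewicz ¬ gives 1 − 0.1 = 0.9
(~(~z /\ ~w) /\ w) = min(0.9, 0.9) = 0.9
(~w -> (~(~z /\ ~w) /\ w)): min(1, 1 − 0.1 + 0.9) = 1
~(~w -> (~(~z /\ ~w) /\ w)): Łukasiewicz ¬ gives 1 − 1 = 0
~z: Łukasiewicz ¬ gives 1 − 0.8 = 0.2
(z /\ ~z) = min(0.8, 0.2) = 0.2
~(z /\ ~z): Łukasiewicz ¬ gives 1 − 0.2 = 0.8
(w /\ ~(z /\ ~z)) = min(0.9, 0.8) = 0.8
(y \/ (w /\ ~(z /\ ~z))) = max(0.4, 0.8) = 0.8
((y \/ (w /\ ~(z /\ ~z))) -> z): min(1, 1 − 0.8 + 0.8) = 1
(~(~w -> (~(~z /\ ~w) /\ w)) /\ ((y \/ (w /\ ~(z /\ ~z))) -> z)) = min(0, 1) = 0
(z \/ y) = max(0.8, 0.4) = 0.8
~w: Łukasiewicz ¬ gives 1 − 0.9 = 0.1
((z \/ y) -> ~w): min(1, 1 − 0.8 + 0.1) = 0.3
(((z \/ y) -> ~w) \/ w) = max(0.3, 0.9) = 0.9
~(((z \/ y) -> ~w) \/ w): Łukasiewicz ¬ gives 1 − 0.9 = 0.1
((~(~w -> (~(~z /\ ~w) /\ w)) /\ ((y \/ (w /\ ~(z /\ ~z))) -> z)) \/ ~(((z \/ y) -> ~w) \/ w)) = max(0, 0.1) = 0.1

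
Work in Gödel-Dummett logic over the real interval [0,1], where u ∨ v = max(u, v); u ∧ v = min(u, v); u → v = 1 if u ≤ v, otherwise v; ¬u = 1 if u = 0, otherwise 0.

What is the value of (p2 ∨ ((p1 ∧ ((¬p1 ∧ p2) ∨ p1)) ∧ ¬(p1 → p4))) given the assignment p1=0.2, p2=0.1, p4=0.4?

0.10

¬p1: Gödel ¬ of 0.2 = 0 (operand ≠ 0)
(¬p1 ∧ p2) = min(0, 0.1) = 0
((¬p1 ∧ p2) ∨ p1) = max(0, 0.2) = 0.2
(p1 ∧ ((¬p1 ∧ p2) ∨ p1)) = min(0.2, 0.2) = 0.2
(p1 → p4): 0.2 ≤ 0.4, so result = 1
¬(p1 → p4): Gödel ¬ of 1 = 0 (operand ≠ 0)
((p1 ∧ ((¬p1 ∧ p2) ∨ p1)) ∧ ¬(p1 → p4)) = min(0.2, 0) = 0
(p2 ∨ ((p1 ∧ ((¬p1 ∧ p2) ∨ p1)) ∧ ¬(p1 → p4))) = max(0.1, 0) = 0.1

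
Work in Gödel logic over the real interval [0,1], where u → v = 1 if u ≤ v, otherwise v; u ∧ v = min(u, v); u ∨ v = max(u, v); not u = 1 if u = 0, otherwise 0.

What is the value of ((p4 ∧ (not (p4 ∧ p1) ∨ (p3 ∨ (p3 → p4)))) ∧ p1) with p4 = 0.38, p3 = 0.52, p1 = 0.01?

(p4 ∧ p1) = min(0.38, 0.01) = 0.01
not (p4 ∧ p1): Gödel ¬ of 0.01 = 0 (operand ≠ 0)
(p3 → p4): 0.52 > 0.38, so result = 0.38
(p3 ∨ (p3 → p4)) = max(0.52, 0.38) = 0.52
(not (p4 ∧ p1) ∨ (p3 ∨ (p3 → p4))) = max(0, 0.52) = 0.52
(p4 ∧ (not (p4 ∧ p1) ∨ (p3 ∨ (p3 → p4)))) = min(0.38, 0.52) = 0.38
((p4 ∧ (not (p4 ∧ p1) ∨ (p3 ∨ (p3 → p4)))) ∧ p1) = min(0.38, 0.01) = 0.01

0.01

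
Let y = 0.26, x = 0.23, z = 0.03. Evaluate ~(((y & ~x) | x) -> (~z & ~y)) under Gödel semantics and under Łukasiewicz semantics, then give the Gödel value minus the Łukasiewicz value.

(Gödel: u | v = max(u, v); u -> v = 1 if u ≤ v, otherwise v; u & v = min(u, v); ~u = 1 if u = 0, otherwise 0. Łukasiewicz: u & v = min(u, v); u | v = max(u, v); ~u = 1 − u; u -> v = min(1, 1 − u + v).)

1.00

Gödel evaluation:
  ~x: Gödel ¬ of 0.23 = 0 (operand ≠ 0)
  (y & ~x) = min(0.26, 0) = 0
  ((y & ~x) | x) = max(0, 0.23) = 0.23
  ~z: Gödel ¬ of 0.03 = 0 (operand ≠ 0)
  ~y: Gödel ¬ of 0.26 = 0 (operand ≠ 0)
  (~z & ~y) = min(0, 0) = 0
  (((y & ~x) | x) -> (~z & ~y)): 0.23 > 0, so result = 0
  ~(((y & ~x) | x) -> (~z & ~y)): Gödel ¬ of 0 = 1 (operand is 0)
  Gödel value = 1
Łukasiewicz evaluation:
  ~x: Łukasiewicz ¬ gives 1 − 0.23 = 0.77
  (y & ~x) = min(0.26, 0.77) = 0.26
  ((y & ~x) | x) = max(0.26, 0.23) = 0.26
  ~z: Łukasiewicz ¬ gives 1 − 0.03 = 0.97
  ~y: Łukasiewicz ¬ gives 1 − 0.26 = 0.74
  (~z & ~y) = min(0.97, 0.74) = 0.74
  (((y & ~x) | x) -> (~z & ~y)): min(1, 1 − 0.26 + 0.74) = 1
  ~(((y & ~x) | x) -> (~z & ~y)): Łukasiewicz ¬ gives 1 − 1 = 0
  Łukasiewicz value = 0
Difference: 1 − 0 = 1.00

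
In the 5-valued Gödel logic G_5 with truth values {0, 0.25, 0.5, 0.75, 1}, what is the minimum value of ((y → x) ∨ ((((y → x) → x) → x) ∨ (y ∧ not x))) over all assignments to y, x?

The minimum is attained at y = 0.25, x = 0:
  (y → x): 0.25 > 0, so result = 0
  (y → x): 0.25 > 0, so result = 0
  ((y → x) → x): 0 ≤ 0, so result = 1
  (((y → x) → x) → x): 1 > 0, so result = 0
  not x: Gödel ¬ of 0 = 1 (operand is 0)
  (y ∧ not x) = min(0.25, 1) = 0.25
  ((((y → x) → x) → x) ∨ (y ∧ not x)) = max(0, 0.25) = 0.25
  ((y → x) ∨ ((((y → x) → x) → x) ∨ (y ∧ not x))) = max(0, 0.25) = 0.25
Checking all 25 assignments confirms none give a value below 0.25.

0.25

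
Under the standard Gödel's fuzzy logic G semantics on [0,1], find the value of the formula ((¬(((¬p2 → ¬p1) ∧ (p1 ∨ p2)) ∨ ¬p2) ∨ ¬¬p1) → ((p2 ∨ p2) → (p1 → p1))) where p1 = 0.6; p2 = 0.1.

¬p2: Gödel ¬ of 0.1 = 0 (operand ≠ 0)
¬p1: Gödel ¬ of 0.6 = 0 (operand ≠ 0)
(¬p2 → ¬p1): 0 ≤ 0, so result = 1
(p1 ∨ p2) = max(0.6, 0.1) = 0.6
((¬p2 → ¬p1) ∧ (p1 ∨ p2)) = min(1, 0.6) = 0.6
¬p2: Gödel ¬ of 0.1 = 0 (operand ≠ 0)
(((¬p2 → ¬p1) ∧ (p1 ∨ p2)) ∨ ¬p2) = max(0.6, 0) = 0.6
¬(((¬p2 → ¬p1) ∧ (p1 ∨ p2)) ∨ ¬p2): Gödel ¬ of 0.6 = 0 (operand ≠ 0)
¬p1: Gödel ¬ of 0.6 = 0 (operand ≠ 0)
¬¬p1: Gödel ¬ of 0 = 1 (operand is 0)
(¬(((¬p2 → ¬p1) ∧ (p1 ∨ p2)) ∨ ¬p2) ∨ ¬¬p1) = max(0, 1) = 1
(p2 ∨ p2) = max(0.1, 0.1) = 0.1
(p1 → p1): 0.6 ≤ 0.6, so result = 1
((p2 ∨ p2) → (p1 → p1)): 0.1 ≤ 1, so result = 1
((¬(((¬p2 → ¬p1) ∧ (p1 ∨ p2)) ∨ ¬p2) ∨ ¬¬p1) → ((p2 ∨ p2) → (p1 → p1))): 1 ≤ 1, so result = 1

1.00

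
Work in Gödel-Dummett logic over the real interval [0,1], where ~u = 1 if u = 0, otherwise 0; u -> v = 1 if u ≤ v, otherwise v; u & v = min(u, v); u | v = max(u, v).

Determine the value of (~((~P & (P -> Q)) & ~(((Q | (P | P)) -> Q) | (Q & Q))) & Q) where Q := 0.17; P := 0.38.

~P: Gödel ¬ of 0.38 = 0 (operand ≠ 0)
(P -> Q): 0.38 > 0.17, so result = 0.17
(~P & (P -> Q)) = min(0, 0.17) = 0
(P | P) = max(0.38, 0.38) = 0.38
(Q | (P | P)) = max(0.17, 0.38) = 0.38
((Q | (P | P)) -> Q): 0.38 > 0.17, so result = 0.17
(Q & Q) = min(0.17, 0.17) = 0.17
(((Q | (P | P)) -> Q) | (Q & Q)) = max(0.17, 0.17) = 0.17
~(((Q | (P | P)) -> Q) | (Q & Q)): Gödel ¬ of 0.17 = 0 (operand ≠ 0)
((~P & (P -> Q)) & ~(((Q | (P | P)) -> Q) | (Q & Q))) = min(0, 0) = 0
~((~P & (P -> Q)) & ~(((Q | (P | P)) -> Q) | (Q & Q))): Gödel ¬ of 0 = 1 (operand is 0)
(~((~P & (P -> Q)) & ~(((Q | (P | P)) -> Q) | (Q & Q))) & Q) = min(1, 0.17) = 0.17

0.17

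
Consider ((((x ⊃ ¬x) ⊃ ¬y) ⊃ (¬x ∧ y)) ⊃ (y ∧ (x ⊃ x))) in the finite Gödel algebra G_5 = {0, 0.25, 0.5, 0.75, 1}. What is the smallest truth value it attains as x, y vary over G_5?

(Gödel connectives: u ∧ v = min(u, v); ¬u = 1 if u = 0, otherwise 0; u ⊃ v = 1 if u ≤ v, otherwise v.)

The minimum is attained at x = 0, y = 0.25:
  ¬x: Gödel ¬ of 0 = 1 (operand is 0)
  (x ⊃ ¬x): 0 ≤ 1, so result = 1
  ¬y: Gödel ¬ of 0.25 = 0 (operand ≠ 0)
  ((x ⊃ ¬x) ⊃ ¬y): 1 > 0, so result = 0
  ¬x: Gödel ¬ of 0 = 1 (operand is 0)
  (¬x ∧ y) = min(1, 0.25) = 0.25
  (((x ⊃ ¬x) ⊃ ¬y) ⊃ (¬x ∧ y)): 0 ≤ 0.25, so result = 1
  (x ⊃ x): 0 ≤ 0, so result = 1
  (y ∧ (x ⊃ x)) = min(0.25, 1) = 0.25
  ((((x ⊃ ¬x) ⊃ ¬y) ⊃ (¬x ∧ y)) ⊃ (y ∧ (x ⊃ x))): 1 > 0.25, so result = 0.25
Checking all 25 assignments confirms none give a value below 0.25.

0.25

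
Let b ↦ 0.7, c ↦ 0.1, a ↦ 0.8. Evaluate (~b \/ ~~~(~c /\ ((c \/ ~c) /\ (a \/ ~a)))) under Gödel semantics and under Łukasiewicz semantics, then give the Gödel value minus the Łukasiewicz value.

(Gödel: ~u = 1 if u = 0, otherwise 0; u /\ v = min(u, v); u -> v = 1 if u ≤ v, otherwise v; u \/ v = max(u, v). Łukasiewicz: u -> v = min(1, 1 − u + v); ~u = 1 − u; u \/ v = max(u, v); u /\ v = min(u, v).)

0.70

Gödel evaluation:
  ~b: Gödel ¬ of 0.7 = 0 (operand ≠ 0)
  ~c: Gödel ¬ of 0.1 = 0 (operand ≠ 0)
  ~c: Gödel ¬ of 0.1 = 0 (operand ≠ 0)
  (c \/ ~c) = max(0.1, 0) = 0.1
  ~a: Gödel ¬ of 0.8 = 0 (operand ≠ 0)
  (a \/ ~a) = max(0.8, 0) = 0.8
  ((c \/ ~c) /\ (a \/ ~a)) = min(0.1, 0.8) = 0.1
  (~c /\ ((c \/ ~c) /\ (a \/ ~a))) = min(0, 0.1) = 0
  ~(~c /\ ((c \/ ~c) /\ (a \/ ~a))): Gödel ¬ of 0 = 1 (operand is 0)
  ~~(~c /\ ((c \/ ~c) /\ (a \/ ~a))): Gödel ¬ of 1 = 0 (operand ≠ 0)
  ~~~(~c /\ ((c \/ ~c) /\ (a \/ ~a))): Gödel ¬ of 0 = 1 (operand is 0)
  (~b \/ ~~~(~c /\ ((c \/ ~c) /\ (a \/ ~a)))) = max(0, 1) = 1
  Gödel value = 1
Łukasiewicz evaluation:
  ~b: Łukasiewicz ¬ gives 1 − 0.7 = 0.3
  ~c: Łukasiewicz ¬ gives 1 − 0.1 = 0.9
  ~c: Łukasiewicz ¬ gives 1 − 0.1 = 0.9
  (c \/ ~c) = max(0.1, 0.9) = 0.9
  ~a: Łukasiewicz ¬ gives 1 − 0.8 = 0.2
  (a \/ ~a) = max(0.8, 0.2) = 0.8
  ((c \/ ~c) /\ (a \/ ~a)) = min(0.9, 0.8) = 0.8
  (~c /\ ((c \/ ~c) /\ (a \/ ~a))) = min(0.9, 0.8) = 0.8
  ~(~c /\ ((c \/ ~c) /\ (a \/ ~a))): Łukasiewicz ¬ gives 1 − 0.8 = 0.2
  ~~(~c /\ ((c \/ ~c) /\ (a \/ ~a))): Łukasiewicz ¬ gives 1 − 0.2 = 0.8
  ~~~(~c /\ ((c \/ ~c) /\ (a \/ ~a))): Łukasiewicz ¬ gives 1 − 0.8 = 0.2
  (~b \/ ~~~(~c /\ ((c \/ ~c) /\ (a \/ ~a)))) = max(0.3, 0.2) = 0.3
  Łukasiewicz value = 0.3
Difference: 1 − 0.3 = 0.70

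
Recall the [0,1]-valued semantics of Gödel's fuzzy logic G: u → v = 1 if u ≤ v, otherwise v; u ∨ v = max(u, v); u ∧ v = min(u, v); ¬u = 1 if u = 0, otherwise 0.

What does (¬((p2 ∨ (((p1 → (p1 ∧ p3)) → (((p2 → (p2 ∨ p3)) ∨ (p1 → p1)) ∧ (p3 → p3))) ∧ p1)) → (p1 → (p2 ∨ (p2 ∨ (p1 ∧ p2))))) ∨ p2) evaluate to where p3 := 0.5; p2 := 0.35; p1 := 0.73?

0.35

(p1 ∧ p3) = min(0.73, 0.5) = 0.5
(p1 → (p1 ∧ p3)): 0.73 > 0.5, so result = 0.5
(p2 ∨ p3) = max(0.35, 0.5) = 0.5
(p2 → (p2 ∨ p3)): 0.35 ≤ 0.5, so result = 1
(p1 → p1): 0.73 ≤ 0.73, so result = 1
((p2 → (p2 ∨ p3)) ∨ (p1 → p1)) = max(1, 1) = 1
(p3 → p3): 0.5 ≤ 0.5, so result = 1
(((p2 → (p2 ∨ p3)) ∨ (p1 → p1)) ∧ (p3 → p3)) = min(1, 1) = 1
((p1 → (p1 ∧ p3)) → (((p2 → (p2 ∨ p3)) ∨ (p1 → p1)) ∧ (p3 → p3))): 0.5 ≤ 1, so result = 1
(((p1 → (p1 ∧ p3)) → (((p2 → (p2 ∨ p3)) ∨ (p1 → p1)) ∧ (p3 → p3))) ∧ p1) = min(1, 0.73) = 0.73
(p2 ∨ (((p1 → (p1 ∧ p3)) → (((p2 → (p2 ∨ p3)) ∨ (p1 → p1)) ∧ (p3 → p3))) ∧ p1)) = max(0.35, 0.73) = 0.73
(p1 ∧ p2) = min(0.73, 0.35) = 0.35
(p2 ∨ (p1 ∧ p2)) = max(0.35, 0.35) = 0.35
(p2 ∨ (p2 ∨ (p1 ∧ p2))) = max(0.35, 0.35) = 0.35
(p1 → (p2 ∨ (p2 ∨ (p1 ∧ p2)))): 0.73 > 0.35, so result = 0.35
((p2 ∨ (((p1 → (p1 ∧ p3)) → (((p2 → (p2 ∨ p3)) ∨ (p1 → p1)) ∧ (p3 → p3))) ∧ p1)) → (p1 → (p2 ∨ (p2 ∨ (p1 ∧ p2))))): 0.73 > 0.35, so result = 0.35
¬((p2 ∨ (((p1 → (p1 ∧ p3)) → (((p2 → (p2 ∨ p3)) ∨ (p1 → p1)) ∧ (p3 → p3))) ∧ p1)) → (p1 → (p2 ∨ (p2 ∨ (p1 ∧ p2))))): Gödel ¬ of 0.35 = 0 (operand ≠ 0)
(¬((p2 ∨ (((p1 → (p1 ∧ p3)) → (((p2 → (p2 ∨ p3)) ∨ (p1 → p1)) ∧ (p3 → p3))) ∧ p1)) → (p1 → (p2 ∨ (p2 ∨ (p1 ∧ p2))))) ∨ p2) = max(0, 0.35) = 0.35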